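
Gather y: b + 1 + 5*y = b + 5*y + 1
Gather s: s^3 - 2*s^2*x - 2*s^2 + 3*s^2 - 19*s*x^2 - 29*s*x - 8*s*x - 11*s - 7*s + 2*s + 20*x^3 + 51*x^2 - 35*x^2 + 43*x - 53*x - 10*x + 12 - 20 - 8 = s^3 + s^2*(1 - 2*x) + s*(-19*x^2 - 37*x - 16) + 20*x^3 + 16*x^2 - 20*x - 16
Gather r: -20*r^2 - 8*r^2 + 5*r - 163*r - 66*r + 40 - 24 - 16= -28*r^2 - 224*r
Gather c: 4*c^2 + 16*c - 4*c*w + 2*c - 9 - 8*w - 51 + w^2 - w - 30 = 4*c^2 + c*(18 - 4*w) + w^2 - 9*w - 90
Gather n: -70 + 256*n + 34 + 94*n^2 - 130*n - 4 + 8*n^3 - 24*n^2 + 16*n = 8*n^3 + 70*n^2 + 142*n - 40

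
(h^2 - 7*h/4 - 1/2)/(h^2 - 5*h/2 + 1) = (4*h + 1)/(2*(2*h - 1))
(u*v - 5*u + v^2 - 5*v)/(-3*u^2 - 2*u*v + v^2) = (5 - v)/(3*u - v)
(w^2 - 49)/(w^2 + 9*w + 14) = (w - 7)/(w + 2)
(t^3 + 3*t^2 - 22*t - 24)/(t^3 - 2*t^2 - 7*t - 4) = (t + 6)/(t + 1)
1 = 1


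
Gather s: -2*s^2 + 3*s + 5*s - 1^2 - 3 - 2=-2*s^2 + 8*s - 6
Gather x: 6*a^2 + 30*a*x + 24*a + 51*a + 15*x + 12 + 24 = 6*a^2 + 75*a + x*(30*a + 15) + 36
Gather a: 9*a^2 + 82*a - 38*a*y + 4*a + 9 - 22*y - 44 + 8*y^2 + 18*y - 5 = 9*a^2 + a*(86 - 38*y) + 8*y^2 - 4*y - 40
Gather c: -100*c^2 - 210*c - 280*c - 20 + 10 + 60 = -100*c^2 - 490*c + 50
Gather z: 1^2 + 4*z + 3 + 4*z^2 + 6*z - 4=4*z^2 + 10*z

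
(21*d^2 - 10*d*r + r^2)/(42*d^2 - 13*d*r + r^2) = (-3*d + r)/(-6*d + r)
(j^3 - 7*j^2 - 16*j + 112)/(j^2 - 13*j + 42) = (j^2 - 16)/(j - 6)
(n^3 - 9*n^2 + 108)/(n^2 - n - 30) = (n^2 - 3*n - 18)/(n + 5)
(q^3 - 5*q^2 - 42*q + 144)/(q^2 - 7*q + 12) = (q^2 - 2*q - 48)/(q - 4)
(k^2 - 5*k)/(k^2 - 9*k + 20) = k/(k - 4)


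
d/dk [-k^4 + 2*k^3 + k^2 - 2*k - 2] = -4*k^3 + 6*k^2 + 2*k - 2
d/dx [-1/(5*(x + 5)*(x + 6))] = (2*x + 11)/(5*(x + 5)^2*(x + 6)^2)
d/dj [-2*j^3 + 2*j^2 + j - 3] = -6*j^2 + 4*j + 1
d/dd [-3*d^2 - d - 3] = -6*d - 1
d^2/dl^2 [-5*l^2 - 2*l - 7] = -10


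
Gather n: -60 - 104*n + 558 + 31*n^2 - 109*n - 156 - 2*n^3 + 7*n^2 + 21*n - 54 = -2*n^3 + 38*n^2 - 192*n + 288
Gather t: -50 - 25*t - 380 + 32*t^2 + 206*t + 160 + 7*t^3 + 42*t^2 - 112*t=7*t^3 + 74*t^2 + 69*t - 270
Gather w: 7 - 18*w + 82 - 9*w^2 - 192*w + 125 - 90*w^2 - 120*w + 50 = -99*w^2 - 330*w + 264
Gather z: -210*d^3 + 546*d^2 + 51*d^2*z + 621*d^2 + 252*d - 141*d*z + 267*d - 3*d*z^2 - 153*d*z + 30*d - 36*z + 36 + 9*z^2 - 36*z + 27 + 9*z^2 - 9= -210*d^3 + 1167*d^2 + 549*d + z^2*(18 - 3*d) + z*(51*d^2 - 294*d - 72) + 54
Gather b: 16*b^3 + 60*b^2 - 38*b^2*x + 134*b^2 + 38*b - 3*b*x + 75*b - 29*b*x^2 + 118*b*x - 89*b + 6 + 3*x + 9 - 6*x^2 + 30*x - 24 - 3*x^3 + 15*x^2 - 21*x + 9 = 16*b^3 + b^2*(194 - 38*x) + b*(-29*x^2 + 115*x + 24) - 3*x^3 + 9*x^2 + 12*x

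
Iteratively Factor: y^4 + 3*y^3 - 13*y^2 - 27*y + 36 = (y - 3)*(y^3 + 6*y^2 + 5*y - 12) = (y - 3)*(y + 4)*(y^2 + 2*y - 3) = (y - 3)*(y - 1)*(y + 4)*(y + 3)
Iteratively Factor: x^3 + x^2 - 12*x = (x + 4)*(x^2 - 3*x) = x*(x + 4)*(x - 3)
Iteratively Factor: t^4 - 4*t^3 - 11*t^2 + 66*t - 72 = (t - 3)*(t^3 - t^2 - 14*t + 24) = (t - 3)*(t + 4)*(t^2 - 5*t + 6) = (t - 3)^2*(t + 4)*(t - 2)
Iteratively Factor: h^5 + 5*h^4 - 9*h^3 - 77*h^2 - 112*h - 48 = (h + 4)*(h^4 + h^3 - 13*h^2 - 25*h - 12) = (h - 4)*(h + 4)*(h^3 + 5*h^2 + 7*h + 3) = (h - 4)*(h + 1)*(h + 4)*(h^2 + 4*h + 3) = (h - 4)*(h + 1)^2*(h + 4)*(h + 3)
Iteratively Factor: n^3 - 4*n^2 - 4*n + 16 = (n - 4)*(n^2 - 4) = (n - 4)*(n + 2)*(n - 2)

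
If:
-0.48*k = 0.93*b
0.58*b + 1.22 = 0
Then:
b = -2.10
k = 4.08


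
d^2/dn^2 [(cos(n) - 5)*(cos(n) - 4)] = 9*cos(n) - 2*cos(2*n)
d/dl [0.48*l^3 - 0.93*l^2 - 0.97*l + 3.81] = 1.44*l^2 - 1.86*l - 0.97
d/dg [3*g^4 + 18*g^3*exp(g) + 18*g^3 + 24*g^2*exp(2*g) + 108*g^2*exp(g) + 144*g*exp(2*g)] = 18*g^3*exp(g) + 12*g^3 + 48*g^2*exp(2*g) + 162*g^2*exp(g) + 54*g^2 + 336*g*exp(2*g) + 216*g*exp(g) + 144*exp(2*g)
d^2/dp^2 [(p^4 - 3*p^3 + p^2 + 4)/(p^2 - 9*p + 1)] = 2*(p^6 - 27*p^5 + 246*p^4 - 303*p^3 + 96*p^2 - 117*p + 321)/(p^6 - 27*p^5 + 246*p^4 - 783*p^3 + 246*p^2 - 27*p + 1)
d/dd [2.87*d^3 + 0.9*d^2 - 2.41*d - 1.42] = 8.61*d^2 + 1.8*d - 2.41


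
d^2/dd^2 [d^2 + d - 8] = 2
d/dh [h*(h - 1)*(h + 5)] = 3*h^2 + 8*h - 5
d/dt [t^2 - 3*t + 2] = 2*t - 3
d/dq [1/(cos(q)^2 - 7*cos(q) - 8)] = (2*cos(q) - 7)*sin(q)/(sin(q)^2 + 7*cos(q) + 7)^2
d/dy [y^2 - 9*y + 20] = 2*y - 9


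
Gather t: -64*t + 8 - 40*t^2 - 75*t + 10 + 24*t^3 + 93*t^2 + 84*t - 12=24*t^3 + 53*t^2 - 55*t + 6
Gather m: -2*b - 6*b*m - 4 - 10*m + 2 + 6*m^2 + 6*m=-2*b + 6*m^2 + m*(-6*b - 4) - 2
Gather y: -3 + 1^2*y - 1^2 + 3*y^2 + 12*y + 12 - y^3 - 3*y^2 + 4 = -y^3 + 13*y + 12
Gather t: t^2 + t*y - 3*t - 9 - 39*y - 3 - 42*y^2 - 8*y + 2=t^2 + t*(y - 3) - 42*y^2 - 47*y - 10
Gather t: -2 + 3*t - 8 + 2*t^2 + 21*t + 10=2*t^2 + 24*t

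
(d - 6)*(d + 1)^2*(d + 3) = d^4 - d^3 - 23*d^2 - 39*d - 18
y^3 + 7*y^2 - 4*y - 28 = (y - 2)*(y + 2)*(y + 7)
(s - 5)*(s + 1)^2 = s^3 - 3*s^2 - 9*s - 5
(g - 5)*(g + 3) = g^2 - 2*g - 15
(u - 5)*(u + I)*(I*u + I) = I*u^3 - u^2 - 4*I*u^2 + 4*u - 5*I*u + 5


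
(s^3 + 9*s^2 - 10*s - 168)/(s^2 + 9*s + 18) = (s^2 + 3*s - 28)/(s + 3)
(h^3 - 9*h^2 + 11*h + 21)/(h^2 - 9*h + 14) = (h^2 - 2*h - 3)/(h - 2)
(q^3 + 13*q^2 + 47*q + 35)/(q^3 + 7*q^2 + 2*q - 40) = (q^2 + 8*q + 7)/(q^2 + 2*q - 8)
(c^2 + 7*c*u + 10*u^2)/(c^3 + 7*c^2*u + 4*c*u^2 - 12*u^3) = (-c - 5*u)/(-c^2 - 5*c*u + 6*u^2)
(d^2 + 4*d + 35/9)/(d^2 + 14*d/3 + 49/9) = (3*d + 5)/(3*d + 7)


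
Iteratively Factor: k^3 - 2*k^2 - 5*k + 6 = (k - 3)*(k^2 + k - 2) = (k - 3)*(k + 2)*(k - 1)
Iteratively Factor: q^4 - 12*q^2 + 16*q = (q + 4)*(q^3 - 4*q^2 + 4*q) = q*(q + 4)*(q^2 - 4*q + 4) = q*(q - 2)*(q + 4)*(q - 2)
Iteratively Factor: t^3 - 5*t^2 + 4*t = (t)*(t^2 - 5*t + 4) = t*(t - 1)*(t - 4)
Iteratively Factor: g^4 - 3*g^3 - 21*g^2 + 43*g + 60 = (g + 1)*(g^3 - 4*g^2 - 17*g + 60) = (g + 1)*(g + 4)*(g^2 - 8*g + 15) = (g - 3)*(g + 1)*(g + 4)*(g - 5)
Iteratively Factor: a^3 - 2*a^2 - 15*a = (a)*(a^2 - 2*a - 15) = a*(a - 5)*(a + 3)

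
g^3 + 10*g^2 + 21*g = g*(g + 3)*(g + 7)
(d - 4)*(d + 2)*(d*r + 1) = d^3*r - 2*d^2*r + d^2 - 8*d*r - 2*d - 8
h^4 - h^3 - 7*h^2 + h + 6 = (h - 3)*(h - 1)*(h + 1)*(h + 2)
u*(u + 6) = u^2 + 6*u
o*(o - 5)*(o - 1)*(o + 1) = o^4 - 5*o^3 - o^2 + 5*o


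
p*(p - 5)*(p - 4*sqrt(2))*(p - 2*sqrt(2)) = p^4 - 6*sqrt(2)*p^3 - 5*p^3 + 16*p^2 + 30*sqrt(2)*p^2 - 80*p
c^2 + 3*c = c*(c + 3)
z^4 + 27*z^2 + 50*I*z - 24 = (z - 6*I)*(z + I)^2*(z + 4*I)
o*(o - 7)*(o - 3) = o^3 - 10*o^2 + 21*o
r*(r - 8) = r^2 - 8*r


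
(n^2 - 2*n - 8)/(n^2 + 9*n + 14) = (n - 4)/(n + 7)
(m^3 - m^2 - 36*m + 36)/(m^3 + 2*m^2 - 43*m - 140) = (m^3 - m^2 - 36*m + 36)/(m^3 + 2*m^2 - 43*m - 140)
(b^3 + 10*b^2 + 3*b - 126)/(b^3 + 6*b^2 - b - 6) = (b^2 + 4*b - 21)/(b^2 - 1)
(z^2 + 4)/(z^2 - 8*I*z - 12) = (z + 2*I)/(z - 6*I)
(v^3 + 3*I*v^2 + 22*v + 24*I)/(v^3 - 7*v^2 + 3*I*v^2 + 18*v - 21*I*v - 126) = (v^2 - 3*I*v + 4)/(v^2 - v*(7 + 3*I) + 21*I)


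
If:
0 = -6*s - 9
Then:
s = -3/2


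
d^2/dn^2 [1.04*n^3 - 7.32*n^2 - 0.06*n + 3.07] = 6.24*n - 14.64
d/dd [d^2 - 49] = 2*d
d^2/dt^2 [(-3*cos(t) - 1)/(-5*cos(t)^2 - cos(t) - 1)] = 2*(-675*(1 - cos(2*t))^2*cos(t) - 85*(1 - cos(2*t))^2 + 577*cos(t) + 4*cos(2*t) - 375*cos(3*t) + 150*cos(5*t) + 288)/(2*cos(t) + 5*cos(2*t) + 7)^3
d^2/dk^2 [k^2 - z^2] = 2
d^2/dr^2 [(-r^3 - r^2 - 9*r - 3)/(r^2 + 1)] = 4*(-4*r^3 - 3*r^2 + 12*r + 1)/(r^6 + 3*r^4 + 3*r^2 + 1)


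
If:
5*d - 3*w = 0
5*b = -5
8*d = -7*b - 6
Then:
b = -1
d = 1/8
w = 5/24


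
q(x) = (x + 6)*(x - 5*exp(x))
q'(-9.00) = -12.00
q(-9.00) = 27.00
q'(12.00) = -15461675.18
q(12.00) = -14647715.23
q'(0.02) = -29.77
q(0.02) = -30.59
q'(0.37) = -46.61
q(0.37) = -43.75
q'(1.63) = -210.97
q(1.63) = -182.28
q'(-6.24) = -6.49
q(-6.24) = 1.50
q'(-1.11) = -5.93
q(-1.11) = -13.49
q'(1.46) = -173.22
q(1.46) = -149.72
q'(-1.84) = -1.78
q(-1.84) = -10.96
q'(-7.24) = -8.48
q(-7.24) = 8.98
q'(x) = x + (1 - 5*exp(x))*(x + 6) - 5*exp(x)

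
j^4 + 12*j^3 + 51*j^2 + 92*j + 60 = (j + 2)^2*(j + 3)*(j + 5)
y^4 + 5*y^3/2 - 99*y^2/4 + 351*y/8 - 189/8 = (y - 3/2)^3*(y + 7)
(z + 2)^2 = z^2 + 4*z + 4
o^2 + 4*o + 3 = (o + 1)*(o + 3)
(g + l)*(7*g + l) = 7*g^2 + 8*g*l + l^2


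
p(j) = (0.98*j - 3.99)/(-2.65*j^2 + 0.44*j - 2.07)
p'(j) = (0.98*j - 3.99)*(5.3*j - 0.44)/(-2.65*j^2 + 0.44*j - 2.07)^2 + 0.98/(-2.65*j^2 + 0.44*j - 2.07)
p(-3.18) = 0.23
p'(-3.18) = 0.10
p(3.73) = 0.01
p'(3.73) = -0.03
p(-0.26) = 1.80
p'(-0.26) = 0.97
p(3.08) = 0.04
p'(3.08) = -0.06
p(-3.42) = 0.21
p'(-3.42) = 0.09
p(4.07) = 0.00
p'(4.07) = -0.02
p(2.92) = 0.05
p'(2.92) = -0.07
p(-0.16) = 1.88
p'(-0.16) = 0.65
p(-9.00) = 0.06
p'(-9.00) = 0.01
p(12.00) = -0.02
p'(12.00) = 0.00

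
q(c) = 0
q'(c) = 0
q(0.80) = 0.00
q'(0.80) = 0.00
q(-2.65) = 0.00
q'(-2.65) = 0.00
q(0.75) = 0.00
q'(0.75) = 0.00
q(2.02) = 0.00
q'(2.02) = 0.00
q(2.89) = 0.00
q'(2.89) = 0.00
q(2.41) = 0.00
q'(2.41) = 0.00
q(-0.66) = 0.00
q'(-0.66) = 0.00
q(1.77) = 0.00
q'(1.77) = 0.00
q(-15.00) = 0.00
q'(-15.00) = 0.00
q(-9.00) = 0.00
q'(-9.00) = 0.00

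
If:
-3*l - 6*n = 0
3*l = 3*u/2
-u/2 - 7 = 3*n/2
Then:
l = -28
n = 14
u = -56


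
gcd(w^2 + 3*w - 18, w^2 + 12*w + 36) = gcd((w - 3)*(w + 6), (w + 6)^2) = w + 6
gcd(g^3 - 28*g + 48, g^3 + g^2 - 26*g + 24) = g^2 + 2*g - 24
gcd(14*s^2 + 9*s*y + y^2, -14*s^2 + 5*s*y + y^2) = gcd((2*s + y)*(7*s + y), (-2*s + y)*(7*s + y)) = 7*s + y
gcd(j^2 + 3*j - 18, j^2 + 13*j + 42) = j + 6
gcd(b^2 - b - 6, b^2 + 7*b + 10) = b + 2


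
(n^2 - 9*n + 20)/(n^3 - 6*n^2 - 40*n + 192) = (n - 5)/(n^2 - 2*n - 48)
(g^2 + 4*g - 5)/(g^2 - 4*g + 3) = (g + 5)/(g - 3)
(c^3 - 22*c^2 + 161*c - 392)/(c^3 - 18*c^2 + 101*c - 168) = (c - 7)/(c - 3)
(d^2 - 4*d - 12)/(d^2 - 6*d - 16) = (d - 6)/(d - 8)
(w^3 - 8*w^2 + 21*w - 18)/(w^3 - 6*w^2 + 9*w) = (w - 2)/w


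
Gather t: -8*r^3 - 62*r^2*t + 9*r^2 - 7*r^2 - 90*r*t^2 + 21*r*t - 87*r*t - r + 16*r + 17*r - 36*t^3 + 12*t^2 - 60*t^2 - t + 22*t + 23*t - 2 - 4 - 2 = -8*r^3 + 2*r^2 + 32*r - 36*t^3 + t^2*(-90*r - 48) + t*(-62*r^2 - 66*r + 44) - 8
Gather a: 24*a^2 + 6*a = 24*a^2 + 6*a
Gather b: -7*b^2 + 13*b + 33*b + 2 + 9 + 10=-7*b^2 + 46*b + 21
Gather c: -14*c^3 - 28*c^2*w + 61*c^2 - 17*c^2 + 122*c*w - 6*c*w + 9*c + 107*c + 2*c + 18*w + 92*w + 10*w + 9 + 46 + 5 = -14*c^3 + c^2*(44 - 28*w) + c*(116*w + 118) + 120*w + 60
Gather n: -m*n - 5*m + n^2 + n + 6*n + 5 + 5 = -5*m + n^2 + n*(7 - m) + 10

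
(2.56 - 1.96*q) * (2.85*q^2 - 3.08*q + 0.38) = -5.586*q^3 + 13.3328*q^2 - 8.6296*q + 0.9728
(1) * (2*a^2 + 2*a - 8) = 2*a^2 + 2*a - 8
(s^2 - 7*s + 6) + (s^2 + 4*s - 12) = 2*s^2 - 3*s - 6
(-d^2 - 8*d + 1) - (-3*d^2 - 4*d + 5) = 2*d^2 - 4*d - 4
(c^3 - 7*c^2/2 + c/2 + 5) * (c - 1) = c^4 - 9*c^3/2 + 4*c^2 + 9*c/2 - 5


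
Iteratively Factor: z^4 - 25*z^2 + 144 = (z + 3)*(z^3 - 3*z^2 - 16*z + 48) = (z - 4)*(z + 3)*(z^2 + z - 12) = (z - 4)*(z + 3)*(z + 4)*(z - 3)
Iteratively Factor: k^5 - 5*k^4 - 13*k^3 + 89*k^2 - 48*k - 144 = (k - 4)*(k^4 - k^3 - 17*k^2 + 21*k + 36) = (k - 4)*(k + 4)*(k^3 - 5*k^2 + 3*k + 9) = (k - 4)*(k + 1)*(k + 4)*(k^2 - 6*k + 9) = (k - 4)*(k - 3)*(k + 1)*(k + 4)*(k - 3)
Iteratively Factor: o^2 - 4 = (o - 2)*(o + 2)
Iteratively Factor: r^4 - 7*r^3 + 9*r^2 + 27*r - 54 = (r - 3)*(r^3 - 4*r^2 - 3*r + 18) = (r - 3)*(r + 2)*(r^2 - 6*r + 9) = (r - 3)^2*(r + 2)*(r - 3)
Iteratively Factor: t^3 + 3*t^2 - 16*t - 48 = (t + 4)*(t^2 - t - 12) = (t + 3)*(t + 4)*(t - 4)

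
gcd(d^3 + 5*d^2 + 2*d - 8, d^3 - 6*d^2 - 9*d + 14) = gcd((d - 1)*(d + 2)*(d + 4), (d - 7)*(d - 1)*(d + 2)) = d^2 + d - 2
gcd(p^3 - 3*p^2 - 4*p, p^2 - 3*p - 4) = p^2 - 3*p - 4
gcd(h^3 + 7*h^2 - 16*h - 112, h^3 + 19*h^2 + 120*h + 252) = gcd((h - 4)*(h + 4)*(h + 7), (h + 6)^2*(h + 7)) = h + 7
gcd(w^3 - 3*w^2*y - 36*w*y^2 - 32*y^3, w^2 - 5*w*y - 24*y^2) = -w + 8*y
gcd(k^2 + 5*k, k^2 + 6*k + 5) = k + 5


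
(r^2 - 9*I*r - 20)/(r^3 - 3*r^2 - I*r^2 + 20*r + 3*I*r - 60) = (r - 4*I)/(r^2 + r*(-3 + 4*I) - 12*I)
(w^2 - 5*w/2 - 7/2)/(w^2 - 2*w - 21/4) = 2*(w + 1)/(2*w + 3)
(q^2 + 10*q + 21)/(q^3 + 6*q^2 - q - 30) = (q + 7)/(q^2 + 3*q - 10)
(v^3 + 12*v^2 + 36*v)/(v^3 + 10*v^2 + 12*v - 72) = v/(v - 2)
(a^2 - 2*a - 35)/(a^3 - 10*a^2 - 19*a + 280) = 1/(a - 8)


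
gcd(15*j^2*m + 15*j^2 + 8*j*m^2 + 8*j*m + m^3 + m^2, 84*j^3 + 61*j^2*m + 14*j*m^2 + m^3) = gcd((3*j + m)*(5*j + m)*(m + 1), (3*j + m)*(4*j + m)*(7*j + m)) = 3*j + m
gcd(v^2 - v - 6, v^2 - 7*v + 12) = v - 3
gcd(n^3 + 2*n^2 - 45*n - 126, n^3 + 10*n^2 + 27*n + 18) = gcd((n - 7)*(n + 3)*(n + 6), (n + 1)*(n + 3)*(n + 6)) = n^2 + 9*n + 18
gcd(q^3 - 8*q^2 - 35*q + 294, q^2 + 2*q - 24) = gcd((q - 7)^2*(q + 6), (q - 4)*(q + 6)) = q + 6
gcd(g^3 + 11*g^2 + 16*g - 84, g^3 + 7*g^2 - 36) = g^2 + 4*g - 12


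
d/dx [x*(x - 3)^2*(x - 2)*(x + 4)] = 5*x^4 - 16*x^3 - 33*x^2 + 132*x - 72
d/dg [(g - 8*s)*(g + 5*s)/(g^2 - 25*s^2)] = 3*s/(g^2 - 10*g*s + 25*s^2)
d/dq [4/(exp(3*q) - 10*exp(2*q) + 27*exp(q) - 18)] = (-12*exp(2*q) + 80*exp(q) - 108)*exp(q)/(exp(3*q) - 10*exp(2*q) + 27*exp(q) - 18)^2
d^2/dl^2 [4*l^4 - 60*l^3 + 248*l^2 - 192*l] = 48*l^2 - 360*l + 496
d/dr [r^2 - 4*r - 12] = 2*r - 4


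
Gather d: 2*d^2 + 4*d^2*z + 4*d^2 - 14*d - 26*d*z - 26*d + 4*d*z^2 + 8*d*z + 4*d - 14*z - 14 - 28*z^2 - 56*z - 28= d^2*(4*z + 6) + d*(4*z^2 - 18*z - 36) - 28*z^2 - 70*z - 42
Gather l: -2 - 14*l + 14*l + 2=0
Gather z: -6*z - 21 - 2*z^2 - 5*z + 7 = -2*z^2 - 11*z - 14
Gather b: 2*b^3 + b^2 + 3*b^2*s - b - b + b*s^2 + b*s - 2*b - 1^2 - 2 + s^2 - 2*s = 2*b^3 + b^2*(3*s + 1) + b*(s^2 + s - 4) + s^2 - 2*s - 3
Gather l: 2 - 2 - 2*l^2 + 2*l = -2*l^2 + 2*l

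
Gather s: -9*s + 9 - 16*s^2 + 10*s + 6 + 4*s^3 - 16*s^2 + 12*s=4*s^3 - 32*s^2 + 13*s + 15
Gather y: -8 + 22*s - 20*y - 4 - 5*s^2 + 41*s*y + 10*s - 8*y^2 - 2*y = -5*s^2 + 32*s - 8*y^2 + y*(41*s - 22) - 12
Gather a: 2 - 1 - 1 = 0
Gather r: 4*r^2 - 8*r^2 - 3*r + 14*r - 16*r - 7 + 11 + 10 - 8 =-4*r^2 - 5*r + 6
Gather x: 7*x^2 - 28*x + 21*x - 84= 7*x^2 - 7*x - 84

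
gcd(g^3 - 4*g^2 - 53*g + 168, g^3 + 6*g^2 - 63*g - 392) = g^2 - g - 56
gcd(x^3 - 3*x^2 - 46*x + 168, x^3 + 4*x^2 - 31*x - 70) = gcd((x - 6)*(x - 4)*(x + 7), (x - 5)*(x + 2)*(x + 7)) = x + 7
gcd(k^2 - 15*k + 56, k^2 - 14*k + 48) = k - 8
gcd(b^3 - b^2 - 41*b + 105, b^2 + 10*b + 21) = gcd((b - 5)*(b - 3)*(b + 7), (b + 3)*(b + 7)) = b + 7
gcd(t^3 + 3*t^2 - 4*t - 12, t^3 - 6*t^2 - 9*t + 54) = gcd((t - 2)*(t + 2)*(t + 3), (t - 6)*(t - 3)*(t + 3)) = t + 3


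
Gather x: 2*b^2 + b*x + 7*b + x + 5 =2*b^2 + 7*b + x*(b + 1) + 5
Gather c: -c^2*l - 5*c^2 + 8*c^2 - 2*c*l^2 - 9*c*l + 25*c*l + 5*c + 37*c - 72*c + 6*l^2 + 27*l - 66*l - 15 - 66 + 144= c^2*(3 - l) + c*(-2*l^2 + 16*l - 30) + 6*l^2 - 39*l + 63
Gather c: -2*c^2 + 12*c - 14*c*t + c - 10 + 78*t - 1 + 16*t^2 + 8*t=-2*c^2 + c*(13 - 14*t) + 16*t^2 + 86*t - 11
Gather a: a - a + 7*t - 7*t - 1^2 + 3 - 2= 0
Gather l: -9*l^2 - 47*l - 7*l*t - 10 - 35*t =-9*l^2 + l*(-7*t - 47) - 35*t - 10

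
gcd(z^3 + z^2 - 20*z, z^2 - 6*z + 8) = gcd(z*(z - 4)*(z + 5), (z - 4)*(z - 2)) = z - 4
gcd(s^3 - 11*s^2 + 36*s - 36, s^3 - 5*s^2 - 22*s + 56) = s - 2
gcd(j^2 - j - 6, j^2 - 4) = j + 2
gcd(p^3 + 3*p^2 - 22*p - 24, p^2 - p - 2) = p + 1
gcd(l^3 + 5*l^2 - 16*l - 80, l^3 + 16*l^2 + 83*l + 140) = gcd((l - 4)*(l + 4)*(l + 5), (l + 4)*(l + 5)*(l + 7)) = l^2 + 9*l + 20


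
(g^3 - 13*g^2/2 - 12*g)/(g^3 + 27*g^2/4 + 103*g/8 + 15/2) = 4*g*(g - 8)/(4*g^2 + 21*g + 20)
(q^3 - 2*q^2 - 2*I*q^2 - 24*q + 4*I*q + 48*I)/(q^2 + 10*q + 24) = (q^2 - 2*q*(3 + I) + 12*I)/(q + 6)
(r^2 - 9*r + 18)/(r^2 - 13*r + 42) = (r - 3)/(r - 7)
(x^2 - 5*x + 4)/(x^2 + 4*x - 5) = (x - 4)/(x + 5)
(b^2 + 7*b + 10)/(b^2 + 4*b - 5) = (b + 2)/(b - 1)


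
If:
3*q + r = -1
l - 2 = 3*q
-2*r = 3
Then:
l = 5/2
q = 1/6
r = -3/2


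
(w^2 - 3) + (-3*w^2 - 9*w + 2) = -2*w^2 - 9*w - 1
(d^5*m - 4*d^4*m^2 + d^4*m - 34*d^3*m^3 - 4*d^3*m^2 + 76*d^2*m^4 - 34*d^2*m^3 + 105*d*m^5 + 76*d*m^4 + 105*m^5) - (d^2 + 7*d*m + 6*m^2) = d^5*m - 4*d^4*m^2 + d^4*m - 34*d^3*m^3 - 4*d^3*m^2 + 76*d^2*m^4 - 34*d^2*m^3 - d^2 + 105*d*m^5 + 76*d*m^4 - 7*d*m + 105*m^5 - 6*m^2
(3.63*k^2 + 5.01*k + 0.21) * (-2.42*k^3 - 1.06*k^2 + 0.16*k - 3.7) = -8.7846*k^5 - 15.972*k^4 - 5.238*k^3 - 12.852*k^2 - 18.5034*k - 0.777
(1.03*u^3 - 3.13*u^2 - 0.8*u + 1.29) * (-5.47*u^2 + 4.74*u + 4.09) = -5.6341*u^5 + 22.0033*u^4 - 6.2475*u^3 - 23.65*u^2 + 2.8426*u + 5.2761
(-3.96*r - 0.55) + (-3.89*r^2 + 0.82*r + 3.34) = -3.89*r^2 - 3.14*r + 2.79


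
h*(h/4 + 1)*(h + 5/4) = h^3/4 + 21*h^2/16 + 5*h/4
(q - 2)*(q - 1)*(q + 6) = q^3 + 3*q^2 - 16*q + 12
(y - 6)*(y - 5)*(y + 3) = y^3 - 8*y^2 - 3*y + 90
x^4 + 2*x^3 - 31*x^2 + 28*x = x*(x - 4)*(x - 1)*(x + 7)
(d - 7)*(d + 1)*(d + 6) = d^3 - 43*d - 42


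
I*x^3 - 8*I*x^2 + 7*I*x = x*(x - 7)*(I*x - I)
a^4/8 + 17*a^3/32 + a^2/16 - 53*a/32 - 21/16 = (a/4 + 1/2)*(a/2 + 1/2)*(a - 7/4)*(a + 3)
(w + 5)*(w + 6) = w^2 + 11*w + 30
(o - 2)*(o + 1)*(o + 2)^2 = o^4 + 3*o^3 - 2*o^2 - 12*o - 8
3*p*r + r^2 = r*(3*p + r)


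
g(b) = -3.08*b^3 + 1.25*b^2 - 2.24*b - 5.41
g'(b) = -9.24*b^2 + 2.5*b - 2.24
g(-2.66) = 67.36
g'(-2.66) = -74.27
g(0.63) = -7.10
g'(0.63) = -4.33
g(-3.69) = 174.63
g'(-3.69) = -137.28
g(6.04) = -652.01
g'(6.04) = -324.23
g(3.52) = -132.14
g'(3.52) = -107.93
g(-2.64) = 65.89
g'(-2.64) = -73.24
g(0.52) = -6.67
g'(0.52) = -3.44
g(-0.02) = -5.36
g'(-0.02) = -2.29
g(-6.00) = 718.31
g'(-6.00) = -349.88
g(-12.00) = 5523.71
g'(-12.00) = -1362.80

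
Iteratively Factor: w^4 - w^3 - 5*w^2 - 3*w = (w - 3)*(w^3 + 2*w^2 + w) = (w - 3)*(w + 1)*(w^2 + w) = (w - 3)*(w + 1)^2*(w)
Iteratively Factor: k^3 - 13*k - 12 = (k - 4)*(k^2 + 4*k + 3) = (k - 4)*(k + 1)*(k + 3)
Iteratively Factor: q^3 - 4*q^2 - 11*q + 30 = (q - 5)*(q^2 + q - 6) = (q - 5)*(q - 2)*(q + 3)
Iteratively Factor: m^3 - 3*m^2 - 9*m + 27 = (m + 3)*(m^2 - 6*m + 9) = (m - 3)*(m + 3)*(m - 3)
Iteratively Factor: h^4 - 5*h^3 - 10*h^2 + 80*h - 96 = (h - 2)*(h^3 - 3*h^2 - 16*h + 48) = (h - 3)*(h - 2)*(h^2 - 16) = (h - 3)*(h - 2)*(h + 4)*(h - 4)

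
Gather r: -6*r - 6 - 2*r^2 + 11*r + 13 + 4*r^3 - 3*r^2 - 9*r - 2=4*r^3 - 5*r^2 - 4*r + 5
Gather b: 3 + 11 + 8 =22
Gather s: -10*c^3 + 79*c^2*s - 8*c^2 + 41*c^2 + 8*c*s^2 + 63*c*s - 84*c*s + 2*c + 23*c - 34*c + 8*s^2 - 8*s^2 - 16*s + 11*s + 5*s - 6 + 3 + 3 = -10*c^3 + 33*c^2 + 8*c*s^2 - 9*c + s*(79*c^2 - 21*c)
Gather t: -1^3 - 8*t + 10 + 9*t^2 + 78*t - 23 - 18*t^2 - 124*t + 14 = -9*t^2 - 54*t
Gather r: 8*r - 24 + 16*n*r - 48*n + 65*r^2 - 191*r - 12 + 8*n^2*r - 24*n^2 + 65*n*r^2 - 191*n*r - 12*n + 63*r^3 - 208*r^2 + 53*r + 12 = -24*n^2 - 60*n + 63*r^3 + r^2*(65*n - 143) + r*(8*n^2 - 175*n - 130) - 24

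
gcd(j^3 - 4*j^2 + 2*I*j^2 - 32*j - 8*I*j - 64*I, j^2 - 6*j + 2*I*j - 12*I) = j + 2*I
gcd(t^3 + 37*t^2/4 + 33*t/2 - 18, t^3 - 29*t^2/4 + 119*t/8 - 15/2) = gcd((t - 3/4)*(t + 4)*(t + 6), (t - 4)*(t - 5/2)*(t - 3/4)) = t - 3/4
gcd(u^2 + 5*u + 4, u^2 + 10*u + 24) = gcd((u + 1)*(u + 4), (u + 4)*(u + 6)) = u + 4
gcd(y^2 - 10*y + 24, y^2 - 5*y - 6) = y - 6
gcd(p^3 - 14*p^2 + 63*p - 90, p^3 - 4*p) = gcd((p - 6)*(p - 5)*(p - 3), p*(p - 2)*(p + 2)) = 1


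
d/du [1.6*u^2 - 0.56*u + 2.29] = 3.2*u - 0.56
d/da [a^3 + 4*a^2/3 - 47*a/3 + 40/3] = 3*a^2 + 8*a/3 - 47/3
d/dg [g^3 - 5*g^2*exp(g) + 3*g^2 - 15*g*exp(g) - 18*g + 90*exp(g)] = -5*g^2*exp(g) + 3*g^2 - 25*g*exp(g) + 6*g + 75*exp(g) - 18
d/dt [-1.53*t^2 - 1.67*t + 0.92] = -3.06*t - 1.67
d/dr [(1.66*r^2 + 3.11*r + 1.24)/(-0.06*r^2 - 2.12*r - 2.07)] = (-3.3326*r^2 - 6.7236*r - 3.8089)/(0.0036*r^4 + 0.2544*r^3 + 4.7428*r^2 + 8.7768*r + 4.2849)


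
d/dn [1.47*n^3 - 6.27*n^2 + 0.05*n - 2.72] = 4.41*n^2 - 12.54*n + 0.05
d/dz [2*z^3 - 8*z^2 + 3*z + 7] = 6*z^2 - 16*z + 3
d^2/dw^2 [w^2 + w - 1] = 2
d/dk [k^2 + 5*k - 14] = 2*k + 5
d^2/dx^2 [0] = 0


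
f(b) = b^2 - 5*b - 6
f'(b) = 2*b - 5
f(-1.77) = 5.98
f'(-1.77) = -8.54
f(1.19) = -10.53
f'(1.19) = -2.62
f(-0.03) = -5.85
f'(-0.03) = -5.06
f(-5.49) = 51.59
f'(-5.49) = -15.98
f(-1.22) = 1.59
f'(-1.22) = -7.44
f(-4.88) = 42.21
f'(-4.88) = -14.76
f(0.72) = -9.08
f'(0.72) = -3.56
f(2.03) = -12.03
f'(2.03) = -0.94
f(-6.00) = 60.00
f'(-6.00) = -17.00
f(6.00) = 0.00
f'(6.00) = 7.00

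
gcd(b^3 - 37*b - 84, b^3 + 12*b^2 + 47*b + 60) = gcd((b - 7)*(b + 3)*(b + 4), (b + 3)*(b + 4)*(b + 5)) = b^2 + 7*b + 12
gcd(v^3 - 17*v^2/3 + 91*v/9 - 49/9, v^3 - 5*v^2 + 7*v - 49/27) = v^2 - 14*v/3 + 49/9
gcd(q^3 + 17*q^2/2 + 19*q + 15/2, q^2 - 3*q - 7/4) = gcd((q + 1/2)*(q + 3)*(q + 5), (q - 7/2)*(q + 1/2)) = q + 1/2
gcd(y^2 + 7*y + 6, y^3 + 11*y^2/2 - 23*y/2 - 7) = 1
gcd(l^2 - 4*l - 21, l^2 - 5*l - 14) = l - 7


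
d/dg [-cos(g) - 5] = sin(g)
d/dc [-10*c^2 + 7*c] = 7 - 20*c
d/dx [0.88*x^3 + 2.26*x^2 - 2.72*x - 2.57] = 2.64*x^2 + 4.52*x - 2.72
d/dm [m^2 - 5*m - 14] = 2*m - 5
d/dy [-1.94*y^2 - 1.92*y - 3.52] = -3.88*y - 1.92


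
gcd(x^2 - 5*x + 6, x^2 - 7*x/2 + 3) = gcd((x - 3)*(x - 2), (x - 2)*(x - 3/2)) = x - 2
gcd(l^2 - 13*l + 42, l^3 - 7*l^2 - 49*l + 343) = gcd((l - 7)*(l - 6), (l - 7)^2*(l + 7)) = l - 7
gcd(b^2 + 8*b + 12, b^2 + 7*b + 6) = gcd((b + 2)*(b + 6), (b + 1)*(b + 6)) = b + 6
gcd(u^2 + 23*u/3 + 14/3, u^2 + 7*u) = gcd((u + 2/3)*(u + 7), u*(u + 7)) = u + 7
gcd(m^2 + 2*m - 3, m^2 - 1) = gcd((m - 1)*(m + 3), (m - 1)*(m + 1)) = m - 1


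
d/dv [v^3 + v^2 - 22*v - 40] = 3*v^2 + 2*v - 22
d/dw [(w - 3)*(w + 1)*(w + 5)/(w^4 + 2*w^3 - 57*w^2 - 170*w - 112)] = (-w^4 - 4*w^3 - 15*w^2 - 194*w - 1094)/(w^6 + 2*w^5 - 115*w^4 - 340*w^3 + 3140*w^2 + 12992*w + 12544)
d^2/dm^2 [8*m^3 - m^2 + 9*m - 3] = 48*m - 2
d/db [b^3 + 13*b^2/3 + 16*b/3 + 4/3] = 3*b^2 + 26*b/3 + 16/3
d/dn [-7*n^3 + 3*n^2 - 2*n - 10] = -21*n^2 + 6*n - 2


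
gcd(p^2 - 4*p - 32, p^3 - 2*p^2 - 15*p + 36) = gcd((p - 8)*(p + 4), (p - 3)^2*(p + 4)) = p + 4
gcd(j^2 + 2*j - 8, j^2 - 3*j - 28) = j + 4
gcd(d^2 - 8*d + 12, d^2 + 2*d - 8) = d - 2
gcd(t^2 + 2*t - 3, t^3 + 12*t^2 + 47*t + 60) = t + 3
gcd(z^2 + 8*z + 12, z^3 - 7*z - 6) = z + 2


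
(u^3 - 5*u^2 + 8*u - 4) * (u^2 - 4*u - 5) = u^5 - 9*u^4 + 23*u^3 - 11*u^2 - 24*u + 20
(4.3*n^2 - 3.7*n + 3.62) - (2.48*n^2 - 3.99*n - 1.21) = 1.82*n^2 + 0.29*n + 4.83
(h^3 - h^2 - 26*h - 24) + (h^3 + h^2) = 2*h^3 - 26*h - 24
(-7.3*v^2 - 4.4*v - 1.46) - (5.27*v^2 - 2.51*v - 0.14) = -12.57*v^2 - 1.89*v - 1.32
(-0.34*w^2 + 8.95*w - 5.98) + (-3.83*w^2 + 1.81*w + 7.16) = -4.17*w^2 + 10.76*w + 1.18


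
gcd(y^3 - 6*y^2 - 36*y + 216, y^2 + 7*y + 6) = y + 6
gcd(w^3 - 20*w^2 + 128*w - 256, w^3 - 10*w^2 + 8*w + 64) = w^2 - 12*w + 32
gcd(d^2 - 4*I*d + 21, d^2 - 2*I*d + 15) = d + 3*I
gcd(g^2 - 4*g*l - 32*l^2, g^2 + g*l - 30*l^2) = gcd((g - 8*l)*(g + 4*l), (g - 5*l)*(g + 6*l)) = 1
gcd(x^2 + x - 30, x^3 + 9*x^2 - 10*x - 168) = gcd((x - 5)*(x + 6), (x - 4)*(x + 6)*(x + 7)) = x + 6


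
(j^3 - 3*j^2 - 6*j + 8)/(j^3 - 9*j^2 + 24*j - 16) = (j + 2)/(j - 4)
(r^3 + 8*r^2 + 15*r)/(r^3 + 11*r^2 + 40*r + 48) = r*(r + 5)/(r^2 + 8*r + 16)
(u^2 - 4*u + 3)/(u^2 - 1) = (u - 3)/(u + 1)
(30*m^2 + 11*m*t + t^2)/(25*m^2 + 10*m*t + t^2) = (6*m + t)/(5*m + t)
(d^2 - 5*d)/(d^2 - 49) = d*(d - 5)/(d^2 - 49)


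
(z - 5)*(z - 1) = z^2 - 6*z + 5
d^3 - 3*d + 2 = (d - 1)^2*(d + 2)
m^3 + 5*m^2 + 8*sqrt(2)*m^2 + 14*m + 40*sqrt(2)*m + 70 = (m + 5)*(m + sqrt(2))*(m + 7*sqrt(2))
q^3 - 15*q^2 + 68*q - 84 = (q - 7)*(q - 6)*(q - 2)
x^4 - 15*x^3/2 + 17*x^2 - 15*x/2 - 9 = (x - 3)^2*(x - 2)*(x + 1/2)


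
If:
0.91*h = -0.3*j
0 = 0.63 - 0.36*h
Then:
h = 1.75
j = -5.31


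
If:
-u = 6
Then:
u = -6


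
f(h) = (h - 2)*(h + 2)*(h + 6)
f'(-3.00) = -13.00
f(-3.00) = 15.00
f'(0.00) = -4.00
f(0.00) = -24.00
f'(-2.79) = -14.13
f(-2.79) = 12.15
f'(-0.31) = -7.43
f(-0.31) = -22.21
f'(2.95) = 57.51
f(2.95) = 42.09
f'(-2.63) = -14.81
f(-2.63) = 9.83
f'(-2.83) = -13.93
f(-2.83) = 12.71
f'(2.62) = 48.03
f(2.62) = 24.69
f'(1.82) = 27.78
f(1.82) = -5.38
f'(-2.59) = -14.96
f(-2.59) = 9.23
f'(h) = (h - 2)*(h + 2) + (h - 2)*(h + 6) + (h + 2)*(h + 6) = 3*h^2 + 12*h - 4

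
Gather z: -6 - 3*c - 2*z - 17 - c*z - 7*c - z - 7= -10*c + z*(-c - 3) - 30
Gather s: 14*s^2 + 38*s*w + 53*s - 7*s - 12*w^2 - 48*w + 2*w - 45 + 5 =14*s^2 + s*(38*w + 46) - 12*w^2 - 46*w - 40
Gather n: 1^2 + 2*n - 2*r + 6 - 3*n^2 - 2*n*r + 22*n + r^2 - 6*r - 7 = -3*n^2 + n*(24 - 2*r) + r^2 - 8*r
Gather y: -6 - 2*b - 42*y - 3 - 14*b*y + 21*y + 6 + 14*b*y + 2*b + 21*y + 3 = 0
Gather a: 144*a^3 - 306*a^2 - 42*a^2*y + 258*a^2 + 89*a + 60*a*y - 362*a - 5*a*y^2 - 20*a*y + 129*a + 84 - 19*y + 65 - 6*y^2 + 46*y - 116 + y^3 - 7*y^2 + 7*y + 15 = 144*a^3 + a^2*(-42*y - 48) + a*(-5*y^2 + 40*y - 144) + y^3 - 13*y^2 + 34*y + 48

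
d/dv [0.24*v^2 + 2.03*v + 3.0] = 0.48*v + 2.03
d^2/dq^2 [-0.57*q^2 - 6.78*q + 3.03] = -1.14000000000000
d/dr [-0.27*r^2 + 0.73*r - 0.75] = 0.73 - 0.54*r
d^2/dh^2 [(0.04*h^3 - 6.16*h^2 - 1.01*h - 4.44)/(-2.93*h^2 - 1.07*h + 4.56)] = (-4.44089209850063e-16*h^5 - 22.44339*h^3 + 723.687912*h^2 + 159.495048*h + 394.843752)/(25.153757*h^6 + 27.557529*h^5 - 107.377761*h^4 - 84.551293*h^3 + 167.113512*h^2 + 66.747456*h - 94.818816)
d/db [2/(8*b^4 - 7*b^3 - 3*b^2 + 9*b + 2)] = 2*(-32*b^3 + 21*b^2 + 6*b - 9)/(8*b^4 - 7*b^3 - 3*b^2 + 9*b + 2)^2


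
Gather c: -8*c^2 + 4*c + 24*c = -8*c^2 + 28*c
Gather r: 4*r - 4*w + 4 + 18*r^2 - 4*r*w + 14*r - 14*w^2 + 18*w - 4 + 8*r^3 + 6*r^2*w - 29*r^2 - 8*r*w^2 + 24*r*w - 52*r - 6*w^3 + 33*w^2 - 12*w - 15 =8*r^3 + r^2*(6*w - 11) + r*(-8*w^2 + 20*w - 34) - 6*w^3 + 19*w^2 + 2*w - 15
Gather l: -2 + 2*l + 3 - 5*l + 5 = 6 - 3*l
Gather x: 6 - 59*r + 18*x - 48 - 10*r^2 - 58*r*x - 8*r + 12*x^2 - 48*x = -10*r^2 - 67*r + 12*x^2 + x*(-58*r - 30) - 42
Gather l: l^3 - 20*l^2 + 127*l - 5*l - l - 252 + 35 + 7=l^3 - 20*l^2 + 121*l - 210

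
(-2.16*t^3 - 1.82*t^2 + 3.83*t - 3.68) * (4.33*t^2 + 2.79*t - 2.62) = -9.3528*t^5 - 13.907*t^4 + 17.1653*t^3 - 0.4803*t^2 - 20.3018*t + 9.6416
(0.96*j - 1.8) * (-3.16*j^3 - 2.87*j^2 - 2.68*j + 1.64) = -3.0336*j^4 + 2.9328*j^3 + 2.5932*j^2 + 6.3984*j - 2.952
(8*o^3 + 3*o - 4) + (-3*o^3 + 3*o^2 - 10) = 5*o^3 + 3*o^2 + 3*o - 14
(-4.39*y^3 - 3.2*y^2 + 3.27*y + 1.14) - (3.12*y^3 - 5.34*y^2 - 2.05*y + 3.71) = -7.51*y^3 + 2.14*y^2 + 5.32*y - 2.57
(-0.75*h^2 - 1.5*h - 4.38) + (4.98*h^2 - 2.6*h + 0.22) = 4.23*h^2 - 4.1*h - 4.16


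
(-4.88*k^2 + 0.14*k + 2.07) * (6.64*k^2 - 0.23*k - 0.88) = -32.4032*k^4 + 2.052*k^3 + 18.007*k^2 - 0.5993*k - 1.8216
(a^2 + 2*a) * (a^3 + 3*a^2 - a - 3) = a^5 + 5*a^4 + 5*a^3 - 5*a^2 - 6*a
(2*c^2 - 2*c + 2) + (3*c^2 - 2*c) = 5*c^2 - 4*c + 2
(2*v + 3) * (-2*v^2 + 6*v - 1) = -4*v^3 + 6*v^2 + 16*v - 3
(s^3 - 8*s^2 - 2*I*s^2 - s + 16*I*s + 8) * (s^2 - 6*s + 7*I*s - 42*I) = s^5 - 14*s^4 + 5*I*s^4 + 61*s^3 - 70*I*s^3 - 182*s^2 + 233*I*s^2 + 624*s + 98*I*s - 336*I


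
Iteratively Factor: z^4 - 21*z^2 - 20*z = (z + 1)*(z^3 - z^2 - 20*z) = (z + 1)*(z + 4)*(z^2 - 5*z) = z*(z + 1)*(z + 4)*(z - 5)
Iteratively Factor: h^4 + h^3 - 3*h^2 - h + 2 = (h - 1)*(h^3 + 2*h^2 - h - 2) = (h - 1)*(h + 1)*(h^2 + h - 2) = (h - 1)^2*(h + 1)*(h + 2)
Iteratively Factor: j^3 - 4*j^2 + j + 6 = (j + 1)*(j^2 - 5*j + 6) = (j - 3)*(j + 1)*(j - 2)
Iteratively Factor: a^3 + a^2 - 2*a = (a - 1)*(a^2 + 2*a) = a*(a - 1)*(a + 2)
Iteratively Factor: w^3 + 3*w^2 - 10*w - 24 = (w - 3)*(w^2 + 6*w + 8) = (w - 3)*(w + 4)*(w + 2)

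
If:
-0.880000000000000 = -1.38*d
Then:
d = 0.64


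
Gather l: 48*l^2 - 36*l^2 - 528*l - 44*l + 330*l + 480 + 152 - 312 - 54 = 12*l^2 - 242*l + 266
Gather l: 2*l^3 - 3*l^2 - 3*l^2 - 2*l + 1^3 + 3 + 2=2*l^3 - 6*l^2 - 2*l + 6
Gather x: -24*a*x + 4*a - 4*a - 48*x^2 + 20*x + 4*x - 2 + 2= -48*x^2 + x*(24 - 24*a)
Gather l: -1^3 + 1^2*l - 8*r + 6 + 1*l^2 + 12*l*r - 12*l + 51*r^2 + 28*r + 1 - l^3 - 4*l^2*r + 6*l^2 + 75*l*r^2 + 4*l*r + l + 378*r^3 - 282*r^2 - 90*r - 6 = -l^3 + l^2*(7 - 4*r) + l*(75*r^2 + 16*r - 10) + 378*r^3 - 231*r^2 - 70*r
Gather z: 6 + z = z + 6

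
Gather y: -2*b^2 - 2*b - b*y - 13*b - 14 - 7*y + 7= -2*b^2 - 15*b + y*(-b - 7) - 7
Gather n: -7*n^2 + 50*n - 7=-7*n^2 + 50*n - 7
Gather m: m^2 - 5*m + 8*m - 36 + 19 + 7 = m^2 + 3*m - 10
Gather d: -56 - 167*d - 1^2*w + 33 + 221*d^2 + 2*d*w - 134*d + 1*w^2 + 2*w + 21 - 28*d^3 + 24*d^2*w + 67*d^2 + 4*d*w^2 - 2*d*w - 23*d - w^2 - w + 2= -28*d^3 + d^2*(24*w + 288) + d*(4*w^2 - 324)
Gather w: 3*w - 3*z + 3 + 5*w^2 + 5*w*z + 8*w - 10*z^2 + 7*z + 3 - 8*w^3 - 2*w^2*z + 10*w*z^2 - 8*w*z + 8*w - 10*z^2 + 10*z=-8*w^3 + w^2*(5 - 2*z) + w*(10*z^2 - 3*z + 19) - 20*z^2 + 14*z + 6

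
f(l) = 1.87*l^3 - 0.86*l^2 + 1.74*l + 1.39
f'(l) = 5.61*l^2 - 1.72*l + 1.74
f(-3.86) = -125.69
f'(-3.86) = 91.97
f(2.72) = 37.39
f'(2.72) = 38.57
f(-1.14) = -4.48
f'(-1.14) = 10.99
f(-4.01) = -140.00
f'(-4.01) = 98.85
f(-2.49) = -37.14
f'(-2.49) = 40.81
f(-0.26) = 0.85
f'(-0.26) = 2.57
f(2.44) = 27.68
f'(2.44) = 30.94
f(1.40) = 7.27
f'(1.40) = 10.33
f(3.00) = 49.36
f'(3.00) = 47.07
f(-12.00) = -3374.69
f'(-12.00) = 830.22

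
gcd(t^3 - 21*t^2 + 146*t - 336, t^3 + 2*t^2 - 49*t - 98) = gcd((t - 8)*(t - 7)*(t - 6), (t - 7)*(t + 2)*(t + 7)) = t - 7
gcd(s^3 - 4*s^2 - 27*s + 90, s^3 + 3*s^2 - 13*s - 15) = s^2 + 2*s - 15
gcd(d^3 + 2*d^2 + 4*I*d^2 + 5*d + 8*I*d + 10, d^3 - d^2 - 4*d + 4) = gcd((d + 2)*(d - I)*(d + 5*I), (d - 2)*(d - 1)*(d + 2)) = d + 2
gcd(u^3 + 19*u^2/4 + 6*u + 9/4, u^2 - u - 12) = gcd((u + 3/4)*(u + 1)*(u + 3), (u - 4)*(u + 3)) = u + 3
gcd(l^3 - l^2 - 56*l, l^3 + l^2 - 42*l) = l^2 + 7*l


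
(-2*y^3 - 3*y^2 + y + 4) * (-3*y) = 6*y^4 + 9*y^3 - 3*y^2 - 12*y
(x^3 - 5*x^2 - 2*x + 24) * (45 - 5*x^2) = -5*x^5 + 25*x^4 + 55*x^3 - 345*x^2 - 90*x + 1080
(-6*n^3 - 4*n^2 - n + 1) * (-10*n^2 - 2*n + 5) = 60*n^5 + 52*n^4 - 12*n^3 - 28*n^2 - 7*n + 5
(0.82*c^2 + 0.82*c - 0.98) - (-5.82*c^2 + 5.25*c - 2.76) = 6.64*c^2 - 4.43*c + 1.78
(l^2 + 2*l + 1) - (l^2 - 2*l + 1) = 4*l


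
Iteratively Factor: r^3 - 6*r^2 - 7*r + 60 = (r + 3)*(r^2 - 9*r + 20) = (r - 4)*(r + 3)*(r - 5)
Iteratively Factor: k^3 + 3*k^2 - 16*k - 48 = (k - 4)*(k^2 + 7*k + 12) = (k - 4)*(k + 3)*(k + 4)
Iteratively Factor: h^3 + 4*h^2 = (h)*(h^2 + 4*h) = h*(h + 4)*(h)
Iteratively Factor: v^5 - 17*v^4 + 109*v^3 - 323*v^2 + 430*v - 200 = (v - 2)*(v^4 - 15*v^3 + 79*v^2 - 165*v + 100) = (v - 5)*(v - 2)*(v^3 - 10*v^2 + 29*v - 20) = (v - 5)*(v - 4)*(v - 2)*(v^2 - 6*v + 5) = (v - 5)^2*(v - 4)*(v - 2)*(v - 1)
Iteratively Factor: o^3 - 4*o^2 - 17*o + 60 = (o - 5)*(o^2 + o - 12) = (o - 5)*(o - 3)*(o + 4)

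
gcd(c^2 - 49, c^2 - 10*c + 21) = c - 7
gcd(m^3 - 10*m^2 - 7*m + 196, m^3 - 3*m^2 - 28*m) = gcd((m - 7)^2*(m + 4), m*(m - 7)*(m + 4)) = m^2 - 3*m - 28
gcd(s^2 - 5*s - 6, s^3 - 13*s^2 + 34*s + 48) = s^2 - 5*s - 6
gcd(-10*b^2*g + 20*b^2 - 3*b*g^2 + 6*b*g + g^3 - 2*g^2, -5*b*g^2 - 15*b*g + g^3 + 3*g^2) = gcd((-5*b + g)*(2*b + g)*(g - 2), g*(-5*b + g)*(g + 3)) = 5*b - g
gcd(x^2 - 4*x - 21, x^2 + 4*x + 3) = x + 3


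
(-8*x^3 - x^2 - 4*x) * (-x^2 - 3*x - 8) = 8*x^5 + 25*x^4 + 71*x^3 + 20*x^2 + 32*x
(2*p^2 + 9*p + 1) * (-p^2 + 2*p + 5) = -2*p^4 - 5*p^3 + 27*p^2 + 47*p + 5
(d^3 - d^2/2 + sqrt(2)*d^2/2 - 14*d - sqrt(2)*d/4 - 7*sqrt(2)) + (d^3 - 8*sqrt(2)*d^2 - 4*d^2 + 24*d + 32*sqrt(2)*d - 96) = 2*d^3 - 15*sqrt(2)*d^2/2 - 9*d^2/2 + 10*d + 127*sqrt(2)*d/4 - 96 - 7*sqrt(2)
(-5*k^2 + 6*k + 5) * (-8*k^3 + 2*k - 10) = 40*k^5 - 48*k^4 - 50*k^3 + 62*k^2 - 50*k - 50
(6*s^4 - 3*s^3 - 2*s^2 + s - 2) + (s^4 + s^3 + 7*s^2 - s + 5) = 7*s^4 - 2*s^3 + 5*s^2 + 3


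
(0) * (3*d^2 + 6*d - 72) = 0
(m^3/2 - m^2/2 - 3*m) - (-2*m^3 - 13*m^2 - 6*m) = 5*m^3/2 + 25*m^2/2 + 3*m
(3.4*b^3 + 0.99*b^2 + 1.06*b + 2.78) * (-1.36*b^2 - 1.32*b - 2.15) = -4.624*b^5 - 5.8344*b^4 - 10.0584*b^3 - 7.3085*b^2 - 5.9486*b - 5.977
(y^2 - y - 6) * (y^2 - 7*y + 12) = y^4 - 8*y^3 + 13*y^2 + 30*y - 72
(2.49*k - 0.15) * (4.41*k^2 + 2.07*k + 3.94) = 10.9809*k^3 + 4.4928*k^2 + 9.5001*k - 0.591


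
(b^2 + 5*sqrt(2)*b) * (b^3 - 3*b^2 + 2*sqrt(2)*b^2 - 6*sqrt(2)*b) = b^5 - 3*b^4 + 7*sqrt(2)*b^4 - 21*sqrt(2)*b^3 + 20*b^3 - 60*b^2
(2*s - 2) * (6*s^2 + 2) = 12*s^3 - 12*s^2 + 4*s - 4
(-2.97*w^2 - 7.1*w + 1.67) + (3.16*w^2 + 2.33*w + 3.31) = 0.19*w^2 - 4.77*w + 4.98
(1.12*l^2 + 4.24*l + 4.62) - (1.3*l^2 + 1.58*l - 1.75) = -0.18*l^2 + 2.66*l + 6.37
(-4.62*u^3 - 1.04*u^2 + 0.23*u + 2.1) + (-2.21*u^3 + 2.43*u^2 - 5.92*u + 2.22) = -6.83*u^3 + 1.39*u^2 - 5.69*u + 4.32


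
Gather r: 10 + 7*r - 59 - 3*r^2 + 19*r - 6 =-3*r^2 + 26*r - 55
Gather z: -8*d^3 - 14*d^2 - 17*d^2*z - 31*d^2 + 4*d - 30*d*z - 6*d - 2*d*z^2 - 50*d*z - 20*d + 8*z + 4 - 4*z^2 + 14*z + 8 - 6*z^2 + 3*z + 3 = -8*d^3 - 45*d^2 - 22*d + z^2*(-2*d - 10) + z*(-17*d^2 - 80*d + 25) + 15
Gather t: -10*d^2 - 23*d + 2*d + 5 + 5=-10*d^2 - 21*d + 10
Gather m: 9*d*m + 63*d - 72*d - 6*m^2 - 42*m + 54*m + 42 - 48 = -9*d - 6*m^2 + m*(9*d + 12) - 6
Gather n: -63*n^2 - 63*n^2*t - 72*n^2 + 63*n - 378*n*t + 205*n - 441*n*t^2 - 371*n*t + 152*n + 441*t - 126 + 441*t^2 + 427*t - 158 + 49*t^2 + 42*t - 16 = n^2*(-63*t - 135) + n*(-441*t^2 - 749*t + 420) + 490*t^2 + 910*t - 300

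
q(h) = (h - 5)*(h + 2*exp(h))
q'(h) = h + (h - 5)*(2*exp(h) + 1) + 2*exp(h)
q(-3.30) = 26.78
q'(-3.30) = -12.14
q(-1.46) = 6.43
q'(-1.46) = -10.46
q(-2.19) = 14.14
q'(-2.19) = -10.77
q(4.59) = -82.65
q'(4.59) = 120.40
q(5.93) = 705.16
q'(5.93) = 1458.82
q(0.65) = -19.49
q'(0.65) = -16.53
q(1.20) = -29.79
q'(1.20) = -21.19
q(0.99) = -25.55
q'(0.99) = -19.22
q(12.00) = 2278651.08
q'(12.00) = 2604095.66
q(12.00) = 2278651.08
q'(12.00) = 2604095.66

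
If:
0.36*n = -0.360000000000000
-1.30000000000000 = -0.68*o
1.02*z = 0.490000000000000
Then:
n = -1.00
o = 1.91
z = 0.48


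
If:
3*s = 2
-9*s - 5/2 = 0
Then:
No Solution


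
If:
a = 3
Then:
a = 3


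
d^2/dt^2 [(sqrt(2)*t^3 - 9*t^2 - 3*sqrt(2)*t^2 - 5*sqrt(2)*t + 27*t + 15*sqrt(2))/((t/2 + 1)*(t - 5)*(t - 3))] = 4*(-9*t^3 + 3*sqrt(2)*t^3 + 15*sqrt(2)*t^2 - 270*t + 45*sqrt(2)*t + 5*sqrt(2) + 270)/(t^6 - 9*t^5 - 3*t^4 + 153*t^3 + 30*t^2 - 900*t - 1000)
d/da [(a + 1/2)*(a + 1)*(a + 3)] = 3*a^2 + 9*a + 5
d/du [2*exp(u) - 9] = 2*exp(u)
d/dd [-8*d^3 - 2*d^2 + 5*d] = -24*d^2 - 4*d + 5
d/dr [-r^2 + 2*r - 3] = 2 - 2*r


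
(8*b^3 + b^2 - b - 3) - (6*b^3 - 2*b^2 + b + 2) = 2*b^3 + 3*b^2 - 2*b - 5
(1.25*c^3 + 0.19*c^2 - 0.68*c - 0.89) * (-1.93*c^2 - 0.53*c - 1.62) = -2.4125*c^5 - 1.0292*c^4 - 0.8133*c^3 + 1.7703*c^2 + 1.5733*c + 1.4418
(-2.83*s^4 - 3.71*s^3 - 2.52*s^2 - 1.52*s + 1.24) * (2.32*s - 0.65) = -6.5656*s^5 - 6.7677*s^4 - 3.4349*s^3 - 1.8884*s^2 + 3.8648*s - 0.806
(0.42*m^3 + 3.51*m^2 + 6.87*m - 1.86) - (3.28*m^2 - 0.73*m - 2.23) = 0.42*m^3 + 0.23*m^2 + 7.6*m + 0.37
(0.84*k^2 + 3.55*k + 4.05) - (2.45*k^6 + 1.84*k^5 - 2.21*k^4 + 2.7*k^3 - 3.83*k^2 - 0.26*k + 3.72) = -2.45*k^6 - 1.84*k^5 + 2.21*k^4 - 2.7*k^3 + 4.67*k^2 + 3.81*k + 0.33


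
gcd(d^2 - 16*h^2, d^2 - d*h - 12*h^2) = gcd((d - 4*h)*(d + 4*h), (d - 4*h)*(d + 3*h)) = d - 4*h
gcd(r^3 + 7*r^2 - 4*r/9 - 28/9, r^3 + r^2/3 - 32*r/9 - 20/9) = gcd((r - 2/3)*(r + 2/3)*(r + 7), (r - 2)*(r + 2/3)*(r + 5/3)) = r + 2/3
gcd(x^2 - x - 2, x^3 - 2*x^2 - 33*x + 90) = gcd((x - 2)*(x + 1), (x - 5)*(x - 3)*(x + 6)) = 1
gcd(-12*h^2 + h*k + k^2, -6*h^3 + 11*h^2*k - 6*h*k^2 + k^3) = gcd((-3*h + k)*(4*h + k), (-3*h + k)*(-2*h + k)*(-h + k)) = 3*h - k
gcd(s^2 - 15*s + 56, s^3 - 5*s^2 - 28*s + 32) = s - 8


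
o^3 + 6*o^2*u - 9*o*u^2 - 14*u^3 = (o - 2*u)*(o + u)*(o + 7*u)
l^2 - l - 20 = (l - 5)*(l + 4)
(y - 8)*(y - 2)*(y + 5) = y^3 - 5*y^2 - 34*y + 80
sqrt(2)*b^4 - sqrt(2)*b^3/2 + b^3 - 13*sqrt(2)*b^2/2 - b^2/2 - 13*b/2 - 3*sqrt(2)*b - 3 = (b - 3)*(b + 2)*(b + sqrt(2)/2)*(sqrt(2)*b + sqrt(2)/2)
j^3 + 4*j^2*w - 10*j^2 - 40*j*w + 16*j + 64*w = (j - 8)*(j - 2)*(j + 4*w)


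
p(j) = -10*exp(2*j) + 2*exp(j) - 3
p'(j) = -20*exp(2*j) + 2*exp(j) = (2 - 20*exp(j))*exp(j)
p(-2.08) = -2.91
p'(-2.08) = -0.06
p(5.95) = -1471901.75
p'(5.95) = -2944565.00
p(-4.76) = -2.98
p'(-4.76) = 0.02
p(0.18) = -14.94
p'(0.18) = -26.27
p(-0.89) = -3.87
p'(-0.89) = -2.55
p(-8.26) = -3.00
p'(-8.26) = 0.00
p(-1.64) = -2.99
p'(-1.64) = -0.36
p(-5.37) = -2.99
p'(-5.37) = 0.01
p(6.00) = -1626744.06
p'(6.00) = -3254288.97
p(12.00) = -264890895791.85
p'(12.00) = -529782117087.29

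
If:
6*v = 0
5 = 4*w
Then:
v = 0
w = 5/4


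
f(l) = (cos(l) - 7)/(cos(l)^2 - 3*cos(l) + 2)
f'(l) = (2*sin(l)*cos(l) - 3*sin(l))*(cos(l) - 7)/(cos(l)^2 - 3*cos(l) + 2)^2 - sin(l)/(cos(l)^2 - 3*cos(l) + 2)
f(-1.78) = -2.70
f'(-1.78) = -3.02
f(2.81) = -1.39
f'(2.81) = 0.33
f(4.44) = -2.52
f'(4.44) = -2.65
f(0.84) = -14.29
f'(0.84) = 38.31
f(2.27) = -1.76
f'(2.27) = 1.15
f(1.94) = -2.29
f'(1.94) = 2.18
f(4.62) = -3.10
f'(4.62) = -3.87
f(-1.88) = -2.43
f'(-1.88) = -2.46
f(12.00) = -34.10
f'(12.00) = -130.04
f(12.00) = -34.10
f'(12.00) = -130.04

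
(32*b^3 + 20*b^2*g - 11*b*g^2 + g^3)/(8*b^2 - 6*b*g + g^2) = (8*b^2 + 7*b*g - g^2)/(2*b - g)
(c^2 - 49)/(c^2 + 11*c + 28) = (c - 7)/(c + 4)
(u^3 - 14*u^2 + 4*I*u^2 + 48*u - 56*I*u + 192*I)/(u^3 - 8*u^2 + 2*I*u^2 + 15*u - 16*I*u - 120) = (u^2 + u*(-6 + 4*I) - 24*I)/(u^2 + 2*I*u + 15)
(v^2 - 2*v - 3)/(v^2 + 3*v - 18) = (v + 1)/(v + 6)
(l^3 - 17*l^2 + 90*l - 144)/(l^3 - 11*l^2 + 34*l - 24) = (l^2 - 11*l + 24)/(l^2 - 5*l + 4)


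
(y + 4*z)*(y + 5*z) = y^2 + 9*y*z + 20*z^2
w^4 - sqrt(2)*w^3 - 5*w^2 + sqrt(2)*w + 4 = (w - 1)*(w + 1)*(w - 2*sqrt(2))*(w + sqrt(2))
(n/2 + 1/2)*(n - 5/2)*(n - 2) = n^3/2 - 7*n^2/4 + n/4 + 5/2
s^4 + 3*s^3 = s^3*(s + 3)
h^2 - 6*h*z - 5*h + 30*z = (h - 5)*(h - 6*z)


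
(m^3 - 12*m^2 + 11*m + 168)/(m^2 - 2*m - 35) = (m^2 - 5*m - 24)/(m + 5)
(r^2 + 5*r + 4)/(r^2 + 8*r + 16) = (r + 1)/(r + 4)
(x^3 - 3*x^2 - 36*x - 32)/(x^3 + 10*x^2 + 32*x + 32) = (x^2 - 7*x - 8)/(x^2 + 6*x + 8)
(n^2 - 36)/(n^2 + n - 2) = (n^2 - 36)/(n^2 + n - 2)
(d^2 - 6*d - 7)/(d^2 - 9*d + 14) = (d + 1)/(d - 2)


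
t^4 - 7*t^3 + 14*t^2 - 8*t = t*(t - 4)*(t - 2)*(t - 1)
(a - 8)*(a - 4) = a^2 - 12*a + 32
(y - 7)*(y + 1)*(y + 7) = y^3 + y^2 - 49*y - 49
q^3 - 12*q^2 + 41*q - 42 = (q - 7)*(q - 3)*(q - 2)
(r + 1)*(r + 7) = r^2 + 8*r + 7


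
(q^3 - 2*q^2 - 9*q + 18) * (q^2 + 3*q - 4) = q^5 + q^4 - 19*q^3 - q^2 + 90*q - 72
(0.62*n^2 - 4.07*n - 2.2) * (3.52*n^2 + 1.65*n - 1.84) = 2.1824*n^4 - 13.3034*n^3 - 15.6003*n^2 + 3.8588*n + 4.048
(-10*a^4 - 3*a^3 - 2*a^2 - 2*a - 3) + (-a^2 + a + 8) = -10*a^4 - 3*a^3 - 3*a^2 - a + 5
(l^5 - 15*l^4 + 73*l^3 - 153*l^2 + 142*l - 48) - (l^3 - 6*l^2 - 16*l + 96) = l^5 - 15*l^4 + 72*l^3 - 147*l^2 + 158*l - 144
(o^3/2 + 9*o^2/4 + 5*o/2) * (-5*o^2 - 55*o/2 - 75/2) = -5*o^5/2 - 25*o^4 - 745*o^3/8 - 1225*o^2/8 - 375*o/4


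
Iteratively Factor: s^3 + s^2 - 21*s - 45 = (s + 3)*(s^2 - 2*s - 15) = (s - 5)*(s + 3)*(s + 3)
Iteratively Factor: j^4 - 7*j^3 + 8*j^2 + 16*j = (j - 4)*(j^3 - 3*j^2 - 4*j) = (j - 4)^2*(j^2 + j) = (j - 4)^2*(j + 1)*(j)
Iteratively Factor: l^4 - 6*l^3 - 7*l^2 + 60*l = (l + 3)*(l^3 - 9*l^2 + 20*l) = (l - 4)*(l + 3)*(l^2 - 5*l) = l*(l - 4)*(l + 3)*(l - 5)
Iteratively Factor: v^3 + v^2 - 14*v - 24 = (v + 2)*(v^2 - v - 12) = (v + 2)*(v + 3)*(v - 4)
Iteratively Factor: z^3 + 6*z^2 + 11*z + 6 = (z + 1)*(z^2 + 5*z + 6) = (z + 1)*(z + 3)*(z + 2)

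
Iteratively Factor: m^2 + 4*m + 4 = (m + 2)*(m + 2)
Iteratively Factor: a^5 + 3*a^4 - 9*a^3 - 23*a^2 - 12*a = (a + 4)*(a^4 - a^3 - 5*a^2 - 3*a) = (a + 1)*(a + 4)*(a^3 - 2*a^2 - 3*a) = a*(a + 1)*(a + 4)*(a^2 - 2*a - 3) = a*(a + 1)^2*(a + 4)*(a - 3)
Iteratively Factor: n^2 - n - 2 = (n - 2)*(n + 1)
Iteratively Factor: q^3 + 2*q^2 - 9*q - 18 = (q - 3)*(q^2 + 5*q + 6) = (q - 3)*(q + 2)*(q + 3)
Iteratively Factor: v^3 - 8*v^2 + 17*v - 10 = (v - 2)*(v^2 - 6*v + 5) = (v - 5)*(v - 2)*(v - 1)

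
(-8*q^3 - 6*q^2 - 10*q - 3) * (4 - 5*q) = 40*q^4 - 2*q^3 + 26*q^2 - 25*q - 12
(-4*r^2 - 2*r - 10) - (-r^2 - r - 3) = -3*r^2 - r - 7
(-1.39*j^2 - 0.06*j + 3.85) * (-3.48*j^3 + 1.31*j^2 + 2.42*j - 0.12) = 4.8372*j^5 - 1.6121*j^4 - 16.8404*j^3 + 5.0651*j^2 + 9.3242*j - 0.462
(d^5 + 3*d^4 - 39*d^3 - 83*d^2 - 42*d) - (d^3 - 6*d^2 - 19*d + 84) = d^5 + 3*d^4 - 40*d^3 - 77*d^2 - 23*d - 84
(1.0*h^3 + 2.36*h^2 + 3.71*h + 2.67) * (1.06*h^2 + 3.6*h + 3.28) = 1.06*h^5 + 6.1016*h^4 + 15.7086*h^3 + 23.927*h^2 + 21.7808*h + 8.7576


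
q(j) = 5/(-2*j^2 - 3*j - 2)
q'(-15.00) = 0.00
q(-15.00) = -0.01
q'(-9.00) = -0.00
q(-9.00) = -0.04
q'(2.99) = 0.09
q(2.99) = -0.17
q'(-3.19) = -0.30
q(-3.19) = -0.39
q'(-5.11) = -0.06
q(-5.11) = -0.13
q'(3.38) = 0.07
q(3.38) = -0.14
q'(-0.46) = 5.33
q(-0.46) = -4.79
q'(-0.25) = 5.29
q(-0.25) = -3.64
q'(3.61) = 0.06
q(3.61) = -0.13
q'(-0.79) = -1.04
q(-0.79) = -5.69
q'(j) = 5*(4*j + 3)/(-2*j^2 - 3*j - 2)^2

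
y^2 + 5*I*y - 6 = (y + 2*I)*(y + 3*I)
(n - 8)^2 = n^2 - 16*n + 64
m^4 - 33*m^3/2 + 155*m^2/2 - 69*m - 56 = (m - 8)*(m - 7)*(m - 2)*(m + 1/2)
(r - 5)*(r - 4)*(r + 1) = r^3 - 8*r^2 + 11*r + 20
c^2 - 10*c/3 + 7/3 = (c - 7/3)*(c - 1)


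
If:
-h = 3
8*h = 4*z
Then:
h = -3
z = -6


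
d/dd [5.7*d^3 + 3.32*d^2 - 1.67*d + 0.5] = 17.1*d^2 + 6.64*d - 1.67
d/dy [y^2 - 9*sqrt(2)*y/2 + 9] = 2*y - 9*sqrt(2)/2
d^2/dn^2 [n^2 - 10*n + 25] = 2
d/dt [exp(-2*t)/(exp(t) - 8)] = (16 - 3*exp(t))*exp(-2*t)/(exp(2*t) - 16*exp(t) + 64)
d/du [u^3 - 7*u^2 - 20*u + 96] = 3*u^2 - 14*u - 20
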